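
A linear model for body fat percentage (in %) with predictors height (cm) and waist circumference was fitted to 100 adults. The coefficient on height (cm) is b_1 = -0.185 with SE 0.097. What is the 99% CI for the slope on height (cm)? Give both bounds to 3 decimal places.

(-0.440, 0.070)

df = n − k − 1 = 100 − 2 − 1 = 97.
t* = t_{0.005, 97} = 2.627468.
Margin = t* × SE = 2.627468 × 0.097 = 0.25486.
CI: -0.185 ± 0.25486 → (-0.440, 0.070).
With 99% confidence, each one-unit increase in height (cm) is associated with a change of between -0.440 and 0.070 % in body fat percentage, holding the other predictors fixed.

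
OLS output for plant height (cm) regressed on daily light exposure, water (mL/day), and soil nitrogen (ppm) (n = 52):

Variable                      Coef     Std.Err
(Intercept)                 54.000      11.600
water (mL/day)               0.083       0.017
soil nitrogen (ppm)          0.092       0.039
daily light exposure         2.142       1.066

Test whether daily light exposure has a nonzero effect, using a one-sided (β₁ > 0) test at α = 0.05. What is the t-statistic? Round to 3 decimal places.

Read off: b = 2.142, SE = 1.066 for daily light exposure.
H₀: β₁ = 0 vs H₁: β₁ > 0.
t = 2.142 / 1.066 = 2.009.
df = n − k − 1 = 52 − 3 − 1 = 48.
One-sided p ≈ 0.0251, which is < 0.05, so reject H₀.
There is evidence that the true slope on daily light exposure is positive, holding the other predictors fixed.

t = 2.009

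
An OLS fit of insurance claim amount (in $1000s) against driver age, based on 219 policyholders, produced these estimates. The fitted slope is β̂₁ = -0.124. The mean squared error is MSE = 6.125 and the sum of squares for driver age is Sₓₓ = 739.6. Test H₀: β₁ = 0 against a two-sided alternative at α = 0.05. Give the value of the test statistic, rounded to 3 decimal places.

SE(β̂₁) = √(MSE/Sₓₓ) = √(6.125/739.6) = 0.0910028.
t = -0.124 / 0.0910028 = -1.363.
df = n − 2 = 217.
Two-sided p ≈ 0.1744, which is ≥ 0.05, so fail to reject H₀.
The data do not give significant evidence of an association between driver age and insurance claim amount.

t = -1.363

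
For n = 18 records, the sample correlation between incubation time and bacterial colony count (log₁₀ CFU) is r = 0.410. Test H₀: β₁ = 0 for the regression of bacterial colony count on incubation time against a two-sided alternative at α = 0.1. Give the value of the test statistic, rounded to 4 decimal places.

t = r·√(n − 2)/√(1 − r²) = 0.410·√16/√0.8319 = 1.7981.
df = n − 2 = 16.
Two-sided p ≈ 0.0911, which is < 0.1, so reject H₀.
There is evidence of a linear association between incubation time and bacterial colony count.

t = 1.7981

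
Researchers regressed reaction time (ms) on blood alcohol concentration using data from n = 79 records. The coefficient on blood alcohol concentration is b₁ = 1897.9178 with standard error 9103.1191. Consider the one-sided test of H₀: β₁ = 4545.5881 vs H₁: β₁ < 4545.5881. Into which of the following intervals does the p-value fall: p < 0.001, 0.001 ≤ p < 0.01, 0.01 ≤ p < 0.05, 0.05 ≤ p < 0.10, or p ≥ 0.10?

t = (1897.9178 − 4545.5881) / 9103.1191 = -0.291.
df = n − 2 = 79 − 2 = 77.
One-sided p = P(T_{77} < t) ≈ 0.3860.
So p ≥ 0.10.

p ≥ 0.10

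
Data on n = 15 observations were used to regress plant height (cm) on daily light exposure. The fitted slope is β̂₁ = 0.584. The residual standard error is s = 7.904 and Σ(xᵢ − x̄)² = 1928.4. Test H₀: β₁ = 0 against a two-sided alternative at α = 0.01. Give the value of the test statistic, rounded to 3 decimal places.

SE(β̂₁) = s/√Sₓₓ = 7.904/√1928.4 = 0.17999.
t = 0.584 / 0.17999 = 3.245.
df = n − 2 = 13.
Two-sided p ≈ 0.0064, which is < 0.01, so reject H₀.
There is evidence that daily light exposure is associated with plant height.

t = 3.245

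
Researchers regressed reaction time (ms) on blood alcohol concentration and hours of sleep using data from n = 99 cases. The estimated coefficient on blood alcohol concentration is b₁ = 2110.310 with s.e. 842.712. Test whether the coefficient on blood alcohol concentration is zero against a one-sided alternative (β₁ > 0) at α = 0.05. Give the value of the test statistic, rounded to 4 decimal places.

t = 2.5042

H₀: β₁ = 0 vs H₁: β₁ > 0.
t = (b₁ − β₁⁰)/SE = 2110.310 / 842.712 = 2.5042.
df = n − k − 1 = 99 − 2 − 1 = 96.
One-sided p ≈ 0.0070, which is < 0.05, so reject H₀.
There is evidence that the true slope on blood alcohol concentration is positive, holding the other predictors fixed.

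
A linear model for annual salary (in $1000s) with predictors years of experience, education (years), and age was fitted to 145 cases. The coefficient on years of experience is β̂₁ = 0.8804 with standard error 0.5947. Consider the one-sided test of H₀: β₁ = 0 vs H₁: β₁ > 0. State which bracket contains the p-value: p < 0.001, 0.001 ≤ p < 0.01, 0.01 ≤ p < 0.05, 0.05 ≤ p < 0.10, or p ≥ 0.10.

t = 0.8804 / 0.5947 = 1.480.
df = n − k − 1 = 145 − 3 − 1 = 141.
One-sided p = P(T_{141} > t) ≈ 0.0705.
So 0.05 ≤ p < 0.10.

0.05 ≤ p < 0.10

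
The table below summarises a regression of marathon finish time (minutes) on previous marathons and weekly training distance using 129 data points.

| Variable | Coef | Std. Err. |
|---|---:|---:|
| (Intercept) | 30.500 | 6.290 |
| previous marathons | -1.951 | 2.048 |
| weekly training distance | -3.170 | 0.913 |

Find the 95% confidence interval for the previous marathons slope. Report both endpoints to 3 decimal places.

Read off: b = -1.951, SE = 2.048 for previous marathons.
df = n − k − 1 = 129 − 2 − 1 = 126.
t* = t_{0.025, 126} = 1.978971.
Margin = t* × SE = 1.978971 × 2.048 = 4.05293.
CI: -1.951 ± 4.05293 → (-6.004, 2.102).

(-6.004, 2.102)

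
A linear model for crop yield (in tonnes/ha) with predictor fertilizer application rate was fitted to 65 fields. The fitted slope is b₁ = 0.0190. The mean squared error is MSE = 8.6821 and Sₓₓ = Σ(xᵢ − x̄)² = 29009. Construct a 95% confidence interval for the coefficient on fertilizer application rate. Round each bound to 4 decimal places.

(-0.0156, 0.0536)

SE(b₁) = √(MSE/Sₓₓ) = √(8.6821/29009) = 0.0173.
df = n − 2 = 63.
t* = t_{0.025, 63} = 1.998341.
Margin = t* × SE = 1.998341 × 0.0173 = 0.034571.
CI: 0.0190 ± 0.034571 → (-0.0156, 0.0536).
With 95% confidence, each one-unit increase in fertilizer application rate is associated with a change of between -0.0156 and 0.0536 tonnes/ha in crop yield.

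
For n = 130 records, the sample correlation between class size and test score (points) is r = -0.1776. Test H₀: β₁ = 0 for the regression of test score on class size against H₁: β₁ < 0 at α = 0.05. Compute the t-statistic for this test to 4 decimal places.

t = -2.0418

t = r·√(n − 2)/√(1 − r²) = -0.1776·√128/√0.968458 = -2.0418.
df = n − 2 = 128.
One-sided p ≈ 0.0216, which is < 0.05, so reject H₀.
There is evidence of a linear association between class size and test score.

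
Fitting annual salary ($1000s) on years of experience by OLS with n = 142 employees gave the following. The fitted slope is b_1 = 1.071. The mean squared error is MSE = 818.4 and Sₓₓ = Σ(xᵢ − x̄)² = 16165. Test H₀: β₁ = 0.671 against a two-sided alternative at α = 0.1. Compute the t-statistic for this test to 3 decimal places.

SE(b_1) = √(MSE/Sₓₓ) = √(818.4/16165) = 0.225006.
t = (1.071 − 0.671) / 0.225006 = 1.778.
df = n − 2 = 140.
Two-sided p ≈ 0.0776, which is < 0.1, so reject H₀.
There is evidence that the true slope on years of experience differs from 0.671 $1000s per unit.

t = 1.778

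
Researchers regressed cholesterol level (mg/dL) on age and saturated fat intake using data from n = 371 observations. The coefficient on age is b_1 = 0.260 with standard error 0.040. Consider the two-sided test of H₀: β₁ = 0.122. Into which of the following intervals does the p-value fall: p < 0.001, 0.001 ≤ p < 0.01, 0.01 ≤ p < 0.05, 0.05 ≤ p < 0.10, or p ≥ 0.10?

p < 0.001

t = (0.260 − 0.122) / 0.040 = 3.450.
df = n − k − 1 = 371 − 2 − 1 = 368.
Two-sided p = 2·P(T_{368} > |t|) ≈ 0.0006.
So p < 0.001.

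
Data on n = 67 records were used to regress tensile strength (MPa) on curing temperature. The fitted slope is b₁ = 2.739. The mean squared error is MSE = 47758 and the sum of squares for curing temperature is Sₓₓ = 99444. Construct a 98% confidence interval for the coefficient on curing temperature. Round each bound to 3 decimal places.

SE(b₁) = √(MSE/Sₓₓ) = √(47758/99444) = 0.693001.
df = n − 2 = 65.
t* = t_{0.01, 65} = 2.385097.
Margin = t* × SE = 2.385097 × 0.693001 = 1.65287.
CI: 2.739 ± 1.65287 → (1.086, 4.392).
With 98% confidence, each one-unit increase in curing temperature is associated with a change of between 1.086 and 4.392 MPa in tensile strength.

(1.086, 4.392)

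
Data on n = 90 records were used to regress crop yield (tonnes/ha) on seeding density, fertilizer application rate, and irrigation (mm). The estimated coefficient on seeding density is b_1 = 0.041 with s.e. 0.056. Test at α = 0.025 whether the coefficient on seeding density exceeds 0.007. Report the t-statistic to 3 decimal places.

H₀: β₁ = 0.007 vs H₁: β₁ > 0.007.
t = (b_1 − β₁⁰)/SE = (0.041 − 0.007) / 0.056 = 0.607.
df = n − k − 1 = 90 − 3 − 1 = 86.
One-sided p ≈ 0.2727, which is ≥ 0.025, so fail to reject H₀.
The data do not give significant evidence that the true slope on seeding density exceeds 0.007 tonnes/ha per unit, holding the other predictors fixed.

t = 0.607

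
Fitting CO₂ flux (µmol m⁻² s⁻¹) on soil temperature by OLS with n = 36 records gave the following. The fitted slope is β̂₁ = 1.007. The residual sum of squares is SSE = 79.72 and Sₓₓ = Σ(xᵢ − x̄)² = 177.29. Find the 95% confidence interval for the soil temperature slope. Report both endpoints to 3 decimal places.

MSE = SSE/(n − 2) = 79.72/34 = 2.34471.
SE(β̂₁) = √(MSE/Sₓₓ) = √(2.34471/177.29) = 0.115001.
df = n − 2 = 34.
t* = t_{0.025, 34} = 2.032245.
Margin = t* × SE = 2.032245 × 0.115001 = 0.23371.
CI: 1.007 ± 0.23371 → (0.773, 1.241).
With 95% confidence, each one-unit increase in soil temperature is associated with a change of between 0.773 and 1.241 µmol m⁻² s⁻¹ in CO₂ flux.

(0.773, 1.241)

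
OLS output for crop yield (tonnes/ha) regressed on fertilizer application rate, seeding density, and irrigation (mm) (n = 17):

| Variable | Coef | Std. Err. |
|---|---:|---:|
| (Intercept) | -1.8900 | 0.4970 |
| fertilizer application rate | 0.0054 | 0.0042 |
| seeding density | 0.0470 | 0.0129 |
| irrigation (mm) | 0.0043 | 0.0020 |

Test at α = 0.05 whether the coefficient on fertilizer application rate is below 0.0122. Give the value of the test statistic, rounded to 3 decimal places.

Read off: b = 0.0054, SE = 0.0042 for fertilizer application rate.
H₀: β₁ = 0.0122 vs H₁: β₁ < 0.0122.
t = (0.0054 − 0.0122) / 0.0042 = -1.619.
df = n − k − 1 = 17 − 3 − 1 = 13.
One-sided p ≈ 0.0647, which is ≥ 0.05, so fail to reject H₀.
The data do not give significant evidence that the true slope on fertilizer application rate is below 0.0122 tonnes/ha per unit, holding the other predictors fixed.

t = -1.619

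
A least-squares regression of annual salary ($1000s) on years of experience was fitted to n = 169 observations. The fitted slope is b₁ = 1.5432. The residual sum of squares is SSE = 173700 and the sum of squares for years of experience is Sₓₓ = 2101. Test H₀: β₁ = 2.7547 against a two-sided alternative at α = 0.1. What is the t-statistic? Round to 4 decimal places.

t = -1.7218

MSE = SSE/(n − 2) = 173700/167 = 1040.12.
SE(b₁) = √(MSE/Sₓₓ) = √(1040.12/2101) = 0.703605.
t = (1.5432 − 2.7547) / 0.703605 = -1.7218.
df = n − 2 = 167.
Two-sided p ≈ 0.0869, which is < 0.1, so reject H₀.
There is evidence that the true slope on years of experience differs from 2.7547 $1000s per unit.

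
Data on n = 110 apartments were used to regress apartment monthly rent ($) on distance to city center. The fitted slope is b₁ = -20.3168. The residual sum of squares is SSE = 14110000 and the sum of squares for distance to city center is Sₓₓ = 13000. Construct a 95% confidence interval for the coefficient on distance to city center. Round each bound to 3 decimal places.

(-26.601, -14.033)

MSE = SSE/(n − 2) = 14110000/108 = 130648.
SE(b₁) = √(MSE/Sₓₓ) = √(130648/13000) = 3.17015.
df = n − 2 = 108.
t* = t_{0.025, 108} = 1.982173.
Margin = t* × SE = 1.982173 × 3.17015 = 6.28379.
CI: -20.3168 ± 6.28379 → (-26.601, -14.033).
With 95% confidence, each one-unit increase in distance to city center is associated with a change of between -26.601 and -14.033 $ in apartment monthly rent.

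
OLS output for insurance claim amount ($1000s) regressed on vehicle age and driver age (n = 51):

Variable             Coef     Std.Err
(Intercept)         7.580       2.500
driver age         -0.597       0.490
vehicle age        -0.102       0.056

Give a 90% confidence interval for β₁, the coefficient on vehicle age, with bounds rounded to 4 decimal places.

(-0.1959, -0.0081)

Read off: b = -0.102, SE = 0.056 for vehicle age.
df = n − k − 1 = 51 − 2 − 1 = 48.
t* = t_{0.05, 48} = 1.677224.
Margin = t* × SE = 1.677224 × 0.056 = 0.093925.
CI: -0.102 ± 0.093925 → (-0.1959, -0.0081).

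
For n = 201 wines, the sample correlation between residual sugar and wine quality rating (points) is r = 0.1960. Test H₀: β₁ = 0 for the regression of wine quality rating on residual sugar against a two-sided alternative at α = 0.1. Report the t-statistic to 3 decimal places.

t = r·√(n − 2)/√(1 − r²) = 0.1960·√199/√0.961584 = 2.820.
df = n − 2 = 199.
Two-sided p ≈ 0.0053, which is < 0.1, so reject H₀.
There is evidence of a linear association between residual sugar and wine quality rating.

t = 2.820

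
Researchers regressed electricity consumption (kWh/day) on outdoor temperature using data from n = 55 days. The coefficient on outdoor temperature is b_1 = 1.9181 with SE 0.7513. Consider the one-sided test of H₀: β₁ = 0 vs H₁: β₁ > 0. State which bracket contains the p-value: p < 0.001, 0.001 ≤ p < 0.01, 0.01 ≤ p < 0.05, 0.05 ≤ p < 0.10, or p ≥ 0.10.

0.001 ≤ p < 0.01

t = 1.9181 / 0.7513 = 2.553.
df = n − 2 = 55 − 2 = 53.
One-sided p = P(T_{53} > t) ≈ 0.0068.
So 0.001 ≤ p < 0.01.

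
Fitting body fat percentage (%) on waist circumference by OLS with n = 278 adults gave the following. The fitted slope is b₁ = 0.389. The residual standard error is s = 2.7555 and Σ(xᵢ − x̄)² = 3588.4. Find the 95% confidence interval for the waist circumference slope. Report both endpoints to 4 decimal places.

(0.2984, 0.4796)

SE(b₁) = s/√Sₓₓ = 2.7555/√3588.4 = 0.0459992.
df = n − 2 = 276.
t* = t_{0.025, 276} = 1.968596.
Margin = t* × SE = 1.968596 × 0.0459992 = 0.090554.
CI: 0.389 ± 0.090554 → (0.2984, 0.4796).
With 95% confidence, each one-unit increase in waist circumference is associated with a change of between 0.2984 and 0.4796 % in body fat percentage.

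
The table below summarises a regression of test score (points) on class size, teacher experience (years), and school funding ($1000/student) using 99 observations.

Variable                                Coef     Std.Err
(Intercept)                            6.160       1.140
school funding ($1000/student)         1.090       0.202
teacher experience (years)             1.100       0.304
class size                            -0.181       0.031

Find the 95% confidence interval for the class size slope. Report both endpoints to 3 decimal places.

Read off: b = -0.181, SE = 0.031 for class size.
df = n − k − 1 = 99 − 3 − 1 = 95.
t* = t_{0.025, 95} = 1.985251.
Margin = t* × SE = 1.985251 × 0.031 = 0.06154.
CI: -0.181 ± 0.06154 → (-0.243, -0.119).

(-0.243, -0.119)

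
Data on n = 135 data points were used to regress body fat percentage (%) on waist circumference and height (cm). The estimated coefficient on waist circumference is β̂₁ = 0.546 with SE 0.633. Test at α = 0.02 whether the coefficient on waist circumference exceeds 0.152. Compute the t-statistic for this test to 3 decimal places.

t = 0.622

H₀: β₁ = 0.152 vs H₁: β₁ > 0.152.
t = (β̂₁ − β₁⁰)/SE = (0.546 − 0.152) / 0.633 = 0.622.
df = n − k − 1 = 135 − 2 − 1 = 132.
One-sided p ≈ 0.2674, which is ≥ 0.02, so fail to reject H₀.
The data do not give significant evidence that the true slope on waist circumference exceeds 0.152 % per unit, holding the other predictors fixed.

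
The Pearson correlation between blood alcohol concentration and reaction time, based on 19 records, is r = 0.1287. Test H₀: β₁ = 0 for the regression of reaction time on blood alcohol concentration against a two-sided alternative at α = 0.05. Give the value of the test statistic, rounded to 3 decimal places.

t = r·√(n − 2)/√(1 − r²) = 0.1287·√17/√0.983436 = 0.535.
df = n − 2 = 17.
Two-sided p ≈ 0.5995, which is ≥ 0.05, so fail to reject H₀.
The data do not give significant evidence of a linear association between blood alcohol concentration and reaction time.

t = 0.535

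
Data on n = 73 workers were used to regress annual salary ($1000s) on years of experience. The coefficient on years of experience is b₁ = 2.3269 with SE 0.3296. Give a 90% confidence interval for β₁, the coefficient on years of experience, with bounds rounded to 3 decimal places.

(1.778, 2.876)

df = n − 2 = 73 − 2 = 71.
t* = t_{0.05, 71} = 1.6666.
Margin = t* × SE = 1.6666 × 0.3296 = 0.54931.
CI: 2.3269 ± 0.54931 → (1.778, 2.876).
With 90% confidence, each one-unit increase in years of experience is associated with a change of between 1.778 and 2.876 $1000s in annual salary.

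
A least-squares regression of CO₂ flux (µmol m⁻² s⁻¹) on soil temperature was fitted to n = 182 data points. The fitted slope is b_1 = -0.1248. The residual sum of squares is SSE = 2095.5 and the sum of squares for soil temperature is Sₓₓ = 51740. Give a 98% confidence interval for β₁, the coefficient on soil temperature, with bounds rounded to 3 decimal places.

MSE = SSE/(n − 2) = 2095.5/180 = 11.6417.
SE(b_1) = √(MSE/Sₓₓ) = √(11.6417/51740) = 0.0150001.
df = n − 2 = 180.
t* = t_{0.01, 180} = 2.347243.
Margin = t* × SE = 2.347243 × 0.0150001 = 0.03521.
CI: -0.1248 ± 0.03521 → (-0.160, -0.090).
With 98% confidence, each one-unit increase in soil temperature is associated with a change of between -0.160 and -0.090 µmol m⁻² s⁻¹ in CO₂ flux.

(-0.160, -0.090)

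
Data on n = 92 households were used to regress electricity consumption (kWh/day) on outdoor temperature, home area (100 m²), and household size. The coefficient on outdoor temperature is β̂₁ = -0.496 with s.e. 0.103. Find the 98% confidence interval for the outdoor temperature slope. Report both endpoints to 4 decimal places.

df = n − k − 1 = 92 − 3 − 1 = 88.
t* = t_{0.01, 88} = 2.369472.
Margin = t* × SE = 2.369472 × 0.103 = 0.244056.
CI: -0.496 ± 0.244056 → (-0.7401, -0.2519).
With 98% confidence, each one-unit increase in outdoor temperature is associated with a change of between -0.7401 and -0.2519 kWh/day in electricity consumption, holding the other predictors fixed.

(-0.7401, -0.2519)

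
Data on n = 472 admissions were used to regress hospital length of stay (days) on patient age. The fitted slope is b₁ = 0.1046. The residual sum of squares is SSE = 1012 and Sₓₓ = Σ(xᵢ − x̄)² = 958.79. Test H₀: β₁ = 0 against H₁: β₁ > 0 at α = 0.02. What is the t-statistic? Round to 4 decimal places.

MSE = SSE/(n − 2) = 1012/470 = 2.15319.
SE(b₁) = √(MSE/Sₓₓ) = √(2.15319/958.79) = 0.0473892.
t = 0.1046 / 0.0473892 = 2.2073.
df = n − 2 = 470.
One-sided p ≈ 0.0139, which is < 0.02, so reject H₀.
There is evidence that the true slope on patient age is positive.

t = 2.2073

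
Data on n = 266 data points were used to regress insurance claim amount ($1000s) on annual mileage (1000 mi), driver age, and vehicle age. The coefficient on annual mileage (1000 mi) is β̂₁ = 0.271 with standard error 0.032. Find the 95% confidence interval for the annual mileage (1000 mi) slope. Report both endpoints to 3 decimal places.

(0.208, 0.334)

df = n − k − 1 = 266 − 3 − 1 = 262.
t* = t_{0.025, 262} = 1.96906.
Margin = t* × SE = 1.96906 × 0.032 = 0.06301.
CI: 0.271 ± 0.06301 → (0.208, 0.334).
With 95% confidence, each one-unit increase in annual mileage (1000 mi) is associated with a change of between 0.208 and 0.334 $1000s in insurance claim amount, holding the other predictors fixed.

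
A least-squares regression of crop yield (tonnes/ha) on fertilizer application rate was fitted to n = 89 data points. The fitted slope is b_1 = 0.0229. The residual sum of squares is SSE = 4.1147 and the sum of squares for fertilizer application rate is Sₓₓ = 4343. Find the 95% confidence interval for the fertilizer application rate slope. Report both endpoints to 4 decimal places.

MSE = SSE/(n − 2) = 4.1147/87 = 0.0472954.
SE(b_1) = √(MSE/Sₓₓ) = √(0.0472954/4343) = 0.0033.
df = n − 2 = 87.
t* = t_{0.025, 87} = 1.987608.
Margin = t* × SE = 1.987608 × 0.0033 = 0.006559.
CI: 0.0229 ± 0.006559 → (0.0163, 0.0295).
With 95% confidence, each one-unit increase in fertilizer application rate is associated with a change of between 0.0163 and 0.0295 tonnes/ha in crop yield.

(0.0163, 0.0295)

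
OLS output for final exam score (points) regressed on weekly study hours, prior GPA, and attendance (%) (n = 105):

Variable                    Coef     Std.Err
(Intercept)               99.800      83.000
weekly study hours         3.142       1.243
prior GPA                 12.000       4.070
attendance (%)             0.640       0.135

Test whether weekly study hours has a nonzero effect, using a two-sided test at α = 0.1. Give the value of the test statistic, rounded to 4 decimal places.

t = 2.5278

Read off: b = 3.142, SE = 1.243 for weekly study hours.
H₀: β₁ = 0 vs H₁: β₁ ≠ 0.
t = 3.142 / 1.243 = 2.5278.
df = n − k − 1 = 105 − 3 − 1 = 101.
Two-sided p ≈ 0.0130, which is < 0.1, so reject H₀.
There is evidence that weekly study hours is associated with final exam score, holding the other predictors fixed.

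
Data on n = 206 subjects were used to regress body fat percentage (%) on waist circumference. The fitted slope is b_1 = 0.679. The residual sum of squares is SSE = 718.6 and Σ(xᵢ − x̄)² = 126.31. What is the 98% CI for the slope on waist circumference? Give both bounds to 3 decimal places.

(0.287, 1.071)

MSE = SSE/(n − 2) = 718.6/204 = 3.52255.
SE(b_1) = √(MSE/Sₓₓ) = √(3.52255/126.31) = 0.166997.
df = n − 2 = 204.
t* = t_{0.01, 204} = 2.344766.
Margin = t* × SE = 2.344766 × 0.166997 = 0.39157.
CI: 0.679 ± 0.39157 → (0.287, 1.071).
With 98% confidence, each one-unit increase in waist circumference is associated with a change of between 0.287 and 1.071 % in body fat percentage.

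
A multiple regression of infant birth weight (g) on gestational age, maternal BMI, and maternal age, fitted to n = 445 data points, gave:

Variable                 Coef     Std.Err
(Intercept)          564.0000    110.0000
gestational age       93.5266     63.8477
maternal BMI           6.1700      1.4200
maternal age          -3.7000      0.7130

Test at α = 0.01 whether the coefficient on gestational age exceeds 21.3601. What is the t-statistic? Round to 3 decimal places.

t = 1.130

Read off: b = 93.5266, SE = 63.8477 for gestational age.
H₀: β₁ = 21.3601 vs H₁: β₁ > 21.3601.
t = (93.5266 − 21.3601) / 63.8477 = 1.130.
df = n − k − 1 = 445 − 3 − 1 = 441.
One-sided p ≈ 0.1295, which is ≥ 0.01, so fail to reject H₀.
The data do not give significant evidence that the true slope on gestational age exceeds 21.3601 g per unit, holding the other predictors fixed.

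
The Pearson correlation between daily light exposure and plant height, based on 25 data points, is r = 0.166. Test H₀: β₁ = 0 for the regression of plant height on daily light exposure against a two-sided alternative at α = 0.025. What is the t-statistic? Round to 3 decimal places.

t = 0.807

t = r·√(n − 2)/√(1 − r²) = 0.166·√23/√0.972444 = 0.807.
df = n − 2 = 23.
Two-sided p ≈ 0.4278, which is ≥ 0.025, so fail to reject H₀.
The data do not give significant evidence of a linear association between daily light exposure and plant height.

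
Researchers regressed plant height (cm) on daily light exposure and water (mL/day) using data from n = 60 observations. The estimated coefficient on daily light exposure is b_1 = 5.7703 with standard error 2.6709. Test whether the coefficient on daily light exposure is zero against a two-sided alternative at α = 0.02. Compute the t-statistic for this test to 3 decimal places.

t = 2.160

H₀: β₁ = 0 vs H₁: β₁ ≠ 0.
t = (b_1 − β₁⁰)/SE = 5.7703 / 2.6709 = 2.160.
df = n − k − 1 = 60 − 2 − 1 = 57.
Two-sided p ≈ 0.0350, which is ≥ 0.02, so fail to reject H₀.
The data do not give significant evidence of an association between daily light exposure and plant height, after adjusting for the other predictors.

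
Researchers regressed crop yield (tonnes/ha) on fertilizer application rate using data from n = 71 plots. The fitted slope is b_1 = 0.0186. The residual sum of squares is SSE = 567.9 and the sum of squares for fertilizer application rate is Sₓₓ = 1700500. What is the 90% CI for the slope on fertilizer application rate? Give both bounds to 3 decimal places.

(0.015, 0.022)

MSE = SSE/(n − 2) = 567.9/69 = 8.23043.
SE(b_1) = √(MSE/Sₓₓ) = √(8.23043/1700500) = 0.0022.
df = n − 2 = 69.
t* = t_{0.05, 69} = 1.667239.
Margin = t* × SE = 1.667239 × 0.0022 = 0.00367.
CI: 0.0186 ± 0.00367 → (0.015, 0.022).
With 90% confidence, each one-unit increase in fertilizer application rate is associated with a change of between 0.015 and 0.022 tonnes/ha in crop yield.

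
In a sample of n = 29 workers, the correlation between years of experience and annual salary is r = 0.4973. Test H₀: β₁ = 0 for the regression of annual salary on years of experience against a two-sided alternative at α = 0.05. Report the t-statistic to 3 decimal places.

t = 2.978

t = r·√(n − 2)/√(1 − r²) = 0.4973·√27/√0.752693 = 2.978.
df = n − 2 = 27.
Two-sided p ≈ 0.0061, which is < 0.05, so reject H₀.
There is evidence of a linear association between years of experience and annual salary.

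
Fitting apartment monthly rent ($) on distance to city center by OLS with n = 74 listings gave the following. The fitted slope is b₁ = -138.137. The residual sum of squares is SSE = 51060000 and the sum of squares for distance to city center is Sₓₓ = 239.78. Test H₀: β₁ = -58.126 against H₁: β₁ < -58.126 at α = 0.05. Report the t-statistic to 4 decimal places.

MSE = SSE/(n − 2) = 51060000/72 = 709167.
SE(b₁) = √(MSE/Sₓₓ) = √(709167/239.78) = 54.3836.
t = (-138.137 − (-58.126)) / 54.3836 = -1.4712.
df = n − 2 = 72.
One-sided p ≈ 0.0728, which is ≥ 0.05, so fail to reject H₀.
The data do not give significant evidence that the true slope on distance to city center is below -58.126 $ per unit.

t = -1.4712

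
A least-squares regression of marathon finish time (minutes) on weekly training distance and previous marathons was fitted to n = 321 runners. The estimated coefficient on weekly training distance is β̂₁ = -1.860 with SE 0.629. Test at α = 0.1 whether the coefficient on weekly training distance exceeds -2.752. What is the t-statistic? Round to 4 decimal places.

H₀: β₁ = -2.752 vs H₁: β₁ > -2.752.
t = (β̂₁ − β₁⁰)/SE = (-1.860 − (-2.752)) / 0.629 = 1.4181.
df = n − k − 1 = 321 − 2 − 1 = 318.
One-sided p ≈ 0.0786, which is < 0.1, so reject H₀.
There is evidence that the true slope on weekly training distance exceeds -2.752 minutes per unit, holding the other predictors fixed.

t = 1.4181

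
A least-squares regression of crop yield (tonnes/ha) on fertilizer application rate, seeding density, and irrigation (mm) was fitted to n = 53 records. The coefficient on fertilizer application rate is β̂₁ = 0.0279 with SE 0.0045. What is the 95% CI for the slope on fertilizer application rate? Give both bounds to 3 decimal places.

df = n − k − 1 = 53 − 3 − 1 = 49.
t* = t_{0.025, 49} = 2.009575.
Margin = t* × SE = 2.009575 × 0.0045 = 0.00904.
CI: 0.0279 ± 0.00904 → (0.019, 0.037).
With 95% confidence, each one-unit increase in fertilizer application rate is associated with a change of between 0.019 and 0.037 tonnes/ha in crop yield, holding the other predictors fixed.

(0.019, 0.037)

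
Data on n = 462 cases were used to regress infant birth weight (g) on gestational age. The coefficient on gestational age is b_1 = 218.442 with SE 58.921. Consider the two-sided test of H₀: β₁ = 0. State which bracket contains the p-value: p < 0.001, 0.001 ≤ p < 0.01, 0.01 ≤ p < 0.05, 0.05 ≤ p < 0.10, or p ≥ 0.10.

t = 218.442 / 58.921 = 3.707.
df = n − 2 = 462 − 2 = 460.
Two-sided p = 2·P(T_{460} > |t|) ≈ 0.0002.
So p < 0.001.

p < 0.001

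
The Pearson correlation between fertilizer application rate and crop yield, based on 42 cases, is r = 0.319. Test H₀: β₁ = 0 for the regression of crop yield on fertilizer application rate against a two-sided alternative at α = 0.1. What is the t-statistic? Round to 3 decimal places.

t = 2.129

t = r·√(n − 2)/√(1 − r²) = 0.319·√40/√0.898239 = 2.129.
df = n − 2 = 40.
Two-sided p ≈ 0.0395, which is < 0.1, so reject H₀.
There is evidence of a linear association between fertilizer application rate and crop yield.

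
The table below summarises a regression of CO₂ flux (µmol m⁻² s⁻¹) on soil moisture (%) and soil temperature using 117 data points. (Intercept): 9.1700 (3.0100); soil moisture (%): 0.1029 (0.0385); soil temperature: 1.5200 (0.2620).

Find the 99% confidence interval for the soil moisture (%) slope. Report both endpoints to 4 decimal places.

Read off: b = 0.1029, SE = 0.0385 for soil moisture (%).
df = n − k − 1 = 117 − 2 − 1 = 114.
t* = t_{0.005, 114} = 2.619645.
Margin = t* × SE = 2.619645 × 0.0385 = 0.100856.
CI: 0.1029 ± 0.100856 → (0.0020, 0.2038).

(0.0020, 0.2038)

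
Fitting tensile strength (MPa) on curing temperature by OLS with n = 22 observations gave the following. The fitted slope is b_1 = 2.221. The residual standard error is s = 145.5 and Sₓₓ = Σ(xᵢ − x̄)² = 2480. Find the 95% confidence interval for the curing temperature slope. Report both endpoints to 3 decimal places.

SE(b_1) = s/√Sₓₓ = 145.5/√2480 = 2.92171.
df = n − 2 = 20.
t* = t_{0.025, 20} = 2.085963.
Margin = t* × SE = 2.085963 × 2.92171 = 6.09458.
CI: 2.221 ± 6.09458 → (-3.874, 8.316).
With 95% confidence, each one-unit increase in curing temperature is associated with a change of between -3.874 and 8.316 MPa in tensile strength.

(-3.874, 8.316)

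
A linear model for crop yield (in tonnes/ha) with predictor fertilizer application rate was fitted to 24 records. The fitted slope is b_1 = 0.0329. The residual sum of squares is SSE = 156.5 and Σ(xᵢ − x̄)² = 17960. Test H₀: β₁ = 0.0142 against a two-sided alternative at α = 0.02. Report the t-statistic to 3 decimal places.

t = 0.940

MSE = SSE/(n − 2) = 156.5/22 = 7.11364.
SE(b_1) = √(MSE/Sₓₓ) = √(7.11364/17960) = 0.0199018.
t = (0.0329 − 0.0142) / 0.0199018 = 0.940.
df = n − 2 = 22.
Two-sided p ≈ 0.3576, which is ≥ 0.02, so fail to reject H₀.
The data are consistent with a true slope of 0.0142 tonnes/ha per unit of fertilizer application rate.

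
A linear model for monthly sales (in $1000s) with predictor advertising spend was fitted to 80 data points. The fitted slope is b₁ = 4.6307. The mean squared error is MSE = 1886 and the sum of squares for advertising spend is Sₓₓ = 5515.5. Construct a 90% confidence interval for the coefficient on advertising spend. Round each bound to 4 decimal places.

SE(b₁) = √(MSE/Sₓₓ) = √(1886/5515.5) = 0.584761.
df = n − 2 = 78.
t* = t_{0.05, 78} = 1.664625.
Margin = t* × SE = 1.664625 × 0.584761 = 0.973408.
CI: 4.6307 ± 0.973408 → (3.6573, 5.6041).
With 90% confidence, each one-unit increase in advertising spend is associated with a change of between 3.6573 and 5.6041 $1000s in monthly sales.

(3.6573, 5.6041)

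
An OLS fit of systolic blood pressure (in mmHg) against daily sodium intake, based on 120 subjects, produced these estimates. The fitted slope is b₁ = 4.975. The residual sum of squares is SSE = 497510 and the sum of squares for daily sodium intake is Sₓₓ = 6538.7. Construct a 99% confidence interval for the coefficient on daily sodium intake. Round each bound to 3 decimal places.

(2.873, 7.077)

MSE = SSE/(n − 2) = 497510/118 = 4216.19.
SE(b₁) = √(MSE/Sₓₓ) = √(4216.19/6538.7) = 0.802998.
df = n − 2 = 118.
t* = t_{0.005, 118} = 2.618137.
Margin = t* × SE = 2.618137 × 0.802998 = 2.10236.
CI: 4.975 ± 2.10236 → (2.873, 7.077).
With 99% confidence, each one-unit increase in daily sodium intake is associated with a change of between 2.873 and 7.077 mmHg in systolic blood pressure.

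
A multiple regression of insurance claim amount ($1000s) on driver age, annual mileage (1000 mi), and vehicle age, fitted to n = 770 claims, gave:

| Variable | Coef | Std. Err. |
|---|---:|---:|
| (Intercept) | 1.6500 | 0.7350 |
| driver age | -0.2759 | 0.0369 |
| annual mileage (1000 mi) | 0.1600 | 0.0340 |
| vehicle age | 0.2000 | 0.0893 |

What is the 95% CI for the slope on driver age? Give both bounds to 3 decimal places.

(-0.348, -0.203)

Read off: b = -0.2759, SE = 0.0369 for driver age.
df = n − k − 1 = 770 − 3 − 1 = 766.
t* = t_{0.025, 766} = 1.963066.
Margin = t* × SE = 1.963066 × 0.0369 = 0.07244.
CI: -0.2759 ± 0.07244 → (-0.348, -0.203).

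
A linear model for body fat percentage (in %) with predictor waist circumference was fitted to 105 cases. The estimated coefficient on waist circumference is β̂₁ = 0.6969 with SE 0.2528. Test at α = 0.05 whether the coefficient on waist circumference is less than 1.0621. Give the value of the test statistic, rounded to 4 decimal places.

t = -1.4446

H₀: β₁ = 1.0621 vs H₁: β₁ < 1.0621.
t = (β̂₁ − β₁⁰)/SE = (0.6969 − 1.0621) / 0.2528 = -1.4446.
df = n − 2 = 105 − 2 = 103.
One-sided p ≈ 0.0758, which is ≥ 0.05, so fail to reject H₀.
The data do not give significant evidence that the true slope on waist circumference is below 1.0621 % per unit.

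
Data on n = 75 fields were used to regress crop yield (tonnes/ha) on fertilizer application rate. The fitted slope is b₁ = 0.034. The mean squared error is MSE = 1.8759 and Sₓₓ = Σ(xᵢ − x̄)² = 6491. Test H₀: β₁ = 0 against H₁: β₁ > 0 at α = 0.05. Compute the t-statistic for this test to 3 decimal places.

t = 2.000

SE(b₁) = √(MSE/Sₓₓ) = √(1.8759/6491) = 0.017.
t = 0.034 / 0.017 = 2.000.
df = n − 2 = 73.
One-sided p ≈ 0.0246, which is < 0.05, so reject H₀.
There is evidence that the true slope on fertilizer application rate is positive.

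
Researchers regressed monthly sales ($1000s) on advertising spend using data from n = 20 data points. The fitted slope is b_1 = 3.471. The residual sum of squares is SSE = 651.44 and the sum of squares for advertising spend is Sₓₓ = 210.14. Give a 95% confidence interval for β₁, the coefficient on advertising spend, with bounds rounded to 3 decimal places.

MSE = SSE/(n − 2) = 651.44/18 = 36.1911.
SE(b_1) = √(MSE/Sₓₓ) = √(36.1911/210.14) = 0.414999.
df = n − 2 = 18.
t* = t_{0.025, 18} = 2.100922.
Margin = t* × SE = 2.100922 × 0.414999 = 0.87188.
CI: 3.471 ± 0.87188 → (2.599, 4.343).
With 95% confidence, each one-unit increase in advertising spend is associated with a change of between 2.599 and 4.343 $1000s in monthly sales.

(2.599, 4.343)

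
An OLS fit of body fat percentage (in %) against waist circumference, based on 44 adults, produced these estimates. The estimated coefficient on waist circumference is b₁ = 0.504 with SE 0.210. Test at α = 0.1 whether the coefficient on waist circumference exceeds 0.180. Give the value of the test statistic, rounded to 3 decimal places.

H₀: β₁ = 0.180 vs H₁: β₁ > 0.180.
t = (b₁ − β₁⁰)/SE = (0.504 − 0.180) / 0.210 = 1.543.
df = n − 2 = 44 − 2 = 42.
One-sided p ≈ 0.0652, which is < 0.1, so reject H₀.
There is evidence that the true slope on waist circumference exceeds 0.180 % per unit.

t = 1.543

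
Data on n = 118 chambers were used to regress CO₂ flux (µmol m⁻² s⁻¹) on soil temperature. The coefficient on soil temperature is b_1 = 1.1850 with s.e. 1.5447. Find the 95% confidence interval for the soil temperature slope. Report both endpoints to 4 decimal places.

(-1.8745, 4.2445)

df = n − 2 = 118 − 2 = 116.
t* = t_{0.025, 116} = 1.980626.
Margin = t* × SE = 1.980626 × 1.5447 = 3.059473.
CI: 1.1850 ± 3.059473 → (-1.8745, 4.2445).
With 95% confidence, each one-unit increase in soil temperature is associated with a change of between -1.8745 and 4.2445 µmol m⁻² s⁻¹ in CO₂ flux.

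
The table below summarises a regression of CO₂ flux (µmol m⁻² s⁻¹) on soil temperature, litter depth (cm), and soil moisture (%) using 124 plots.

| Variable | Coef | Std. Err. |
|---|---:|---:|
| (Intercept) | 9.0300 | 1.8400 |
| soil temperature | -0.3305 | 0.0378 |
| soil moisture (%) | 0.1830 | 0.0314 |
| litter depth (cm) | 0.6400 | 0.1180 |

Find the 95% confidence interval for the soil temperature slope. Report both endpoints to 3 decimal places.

Read off: b = -0.3305, SE = 0.0378 for soil temperature.
df = n − k − 1 = 124 − 3 − 1 = 120.
t* = t_{0.025, 120} = 1.97993.
Margin = t* × SE = 1.97993 × 0.0378 = 0.07484.
CI: -0.3305 ± 0.07484 → (-0.405, -0.256).

(-0.405, -0.256)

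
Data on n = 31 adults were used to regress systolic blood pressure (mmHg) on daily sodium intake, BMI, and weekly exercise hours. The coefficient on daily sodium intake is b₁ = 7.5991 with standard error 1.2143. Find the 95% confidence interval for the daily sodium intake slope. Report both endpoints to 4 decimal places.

df = n − k − 1 = 31 − 3 − 1 = 27.
t* = t_{0.025, 27} = 2.051831.
Margin = t* × SE = 2.051831 × 1.2143 = 2.491538.
CI: 7.5991 ± 2.491538 → (5.1076, 10.0906).
With 95% confidence, each one-unit increase in daily sodium intake is associated with a change of between 5.1076 and 10.0906 mmHg in systolic blood pressure, holding the other predictors fixed.

(5.1076, 10.0906)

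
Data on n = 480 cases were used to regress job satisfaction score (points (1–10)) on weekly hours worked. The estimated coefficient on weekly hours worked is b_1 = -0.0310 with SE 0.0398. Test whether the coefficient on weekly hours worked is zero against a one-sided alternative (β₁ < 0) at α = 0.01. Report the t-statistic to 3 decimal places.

H₀: β₁ = 0 vs H₁: β₁ < 0.
t = (b_1 − β₁⁰)/SE = -0.0310 / 0.0398 = -0.779.
df = n − 2 = 480 − 2 = 478.
One-sided p ≈ 0.2182, which is ≥ 0.01, so fail to reject H₀.
The data do not give significant evidence that the true slope on weekly hours worked is negative.

t = -0.779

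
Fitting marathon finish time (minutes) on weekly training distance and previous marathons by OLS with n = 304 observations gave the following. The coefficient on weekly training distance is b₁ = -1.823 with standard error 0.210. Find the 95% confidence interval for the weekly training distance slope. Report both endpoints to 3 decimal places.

df = n − k − 1 = 304 − 2 − 1 = 301.
t* = t_{0.025, 301} = 1.967877.
Margin = t* × SE = 1.967877 × 0.210 = 0.41325.
CI: -1.823 ± 0.41325 → (-2.236, -1.410).
With 95% confidence, each one-unit increase in weekly training distance is associated with a change of between -2.236 and -1.410 minutes in marathon finish time, holding the other predictors fixed.

(-2.236, -1.410)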